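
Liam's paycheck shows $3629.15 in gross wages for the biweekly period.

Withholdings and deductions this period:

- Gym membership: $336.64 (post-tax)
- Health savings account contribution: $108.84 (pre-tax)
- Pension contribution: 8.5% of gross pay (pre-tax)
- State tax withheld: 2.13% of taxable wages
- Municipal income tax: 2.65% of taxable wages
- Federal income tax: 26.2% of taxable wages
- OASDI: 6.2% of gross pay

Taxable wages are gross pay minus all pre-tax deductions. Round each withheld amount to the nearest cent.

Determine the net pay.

$1655.16

Pension contribution: $3629.15 × 0.085 = $308.48
Health savings account contribution: $108.84
Pre-tax total = $308.48 + $108.84 = $417.32
Taxable wages = $3629.15 − $417.32 = $3211.83
Municipal income tax: $3211.83 × 0.0265 = $85.11
Federal income tax: $3211.83 × 0.262 = $841.50
State tax withheld: $3211.83 × 0.0213 = $68.41
OASDI: $3629.15 × 0.062 = $225.01
Gym membership: $336.64
Total deductions = $308.48 + $108.84 + $85.11 + $841.50 + $68.41 + $225.01 + $336.64 = $1973.99
Net pay = $3629.15 − $1973.99 = $1655.16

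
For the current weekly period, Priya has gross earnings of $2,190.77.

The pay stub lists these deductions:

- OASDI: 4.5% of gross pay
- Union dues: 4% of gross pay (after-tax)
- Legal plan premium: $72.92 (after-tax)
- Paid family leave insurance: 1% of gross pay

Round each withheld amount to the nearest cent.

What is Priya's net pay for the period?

OASDI: $2,190.77 × 0.045 = $98.58
Paid family leave insurance: $2,190.77 × 0.01 = $21.91
Legal plan premium: $72.92
Union dues: $2,190.77 × 0.04 = $87.63
Total deductions = $98.58 + $21.91 + $72.92 + $87.63 = $281.04
Net pay = $2,190.77 − $281.04 = $1,909.73

$1,909.73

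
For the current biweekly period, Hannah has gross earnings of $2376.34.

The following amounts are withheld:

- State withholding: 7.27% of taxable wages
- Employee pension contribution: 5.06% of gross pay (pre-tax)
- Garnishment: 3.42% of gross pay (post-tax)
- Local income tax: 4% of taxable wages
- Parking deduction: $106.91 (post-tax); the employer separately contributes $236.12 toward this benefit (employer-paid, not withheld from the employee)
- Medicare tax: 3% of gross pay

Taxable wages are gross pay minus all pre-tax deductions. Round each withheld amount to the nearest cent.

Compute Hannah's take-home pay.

$1742.37

Employee pension contribution: $2376.34 × 0.0506 = $120.24
Taxable wages = $2376.34 − $120.24 = $2256.10
State withholding: $2256.10 × 0.0727 = $164.02
Local income tax: $2256.10 × 0.04 = $90.24
Medicare tax: $2376.34 × 0.03 = $71.29
Garnishment: $2376.34 × 0.0342 = $81.27
Parking deduction: $106.91
(Employer's $236.12 toward parking deduction is not withheld from the employee.)
Total deductions = $120.24 + $164.02 + $90.24 + $71.29 + $81.27 + $106.91 = $633.97
Net pay = $2376.34 − $633.97 = $1742.37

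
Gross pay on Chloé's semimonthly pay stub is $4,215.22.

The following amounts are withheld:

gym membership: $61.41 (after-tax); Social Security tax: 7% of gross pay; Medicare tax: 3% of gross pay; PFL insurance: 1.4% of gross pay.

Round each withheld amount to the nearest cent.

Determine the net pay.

$3,673.27

Social Security tax: $4,215.22 × 0.07 = $295.07
Medicare tax: $4,215.22 × 0.03 = $126.46
PFL insurance: $4,215.22 × 0.014 = $59.01
Gym membership: $61.41
Total deductions = $295.07 + $126.46 + $59.01 + $61.41 = $541.95
Net pay = $4,215.22 − $541.95 = $3,673.27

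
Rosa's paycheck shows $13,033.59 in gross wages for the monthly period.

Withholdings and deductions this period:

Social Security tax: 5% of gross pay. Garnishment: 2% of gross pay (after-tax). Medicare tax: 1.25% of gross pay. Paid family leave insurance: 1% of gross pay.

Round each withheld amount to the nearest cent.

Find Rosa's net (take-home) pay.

$11,827.98

Social Security tax: $13,033.59 × 0.05 = $651.68
Paid family leave insurance: $13,033.59 × 0.01 = $130.34
Medicare tax: $13,033.59 × 0.0125 = $162.92
Garnishment: $13,033.59 × 0.02 = $260.67
Total deductions = $651.68 + $130.34 + $162.92 + $260.67 = $1,205.61
Net pay = $13,033.59 − $1,205.61 = $11,827.98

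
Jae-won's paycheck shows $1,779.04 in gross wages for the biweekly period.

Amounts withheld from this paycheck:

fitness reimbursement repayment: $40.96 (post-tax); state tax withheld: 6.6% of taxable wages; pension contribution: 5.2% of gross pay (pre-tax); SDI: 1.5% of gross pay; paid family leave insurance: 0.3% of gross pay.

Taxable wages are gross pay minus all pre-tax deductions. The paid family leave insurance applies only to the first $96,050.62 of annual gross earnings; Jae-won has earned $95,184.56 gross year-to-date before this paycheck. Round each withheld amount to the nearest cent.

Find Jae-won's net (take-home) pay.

Pension contribution: $1,779.04 × 0.052 = $92.51
Taxable wages = $1,779.04 − $92.51 = $1,686.53
State tax withheld: $1,686.53 × 0.066 = $111.31
Paid family leave insurance: only $96,050.62 − $95,184.56 = $866.06 of this check is subject → $866.06 × 0.003 = $2.60
SDI: $1,779.04 × 0.015 = $26.69
Fitness reimbursement repayment: $40.96
Total deductions = $92.51 + $111.31 + $2.60 + $26.69 + $40.96 = $274.07
Net pay = $1,779.04 − $274.07 = $1,504.97

$1,504.97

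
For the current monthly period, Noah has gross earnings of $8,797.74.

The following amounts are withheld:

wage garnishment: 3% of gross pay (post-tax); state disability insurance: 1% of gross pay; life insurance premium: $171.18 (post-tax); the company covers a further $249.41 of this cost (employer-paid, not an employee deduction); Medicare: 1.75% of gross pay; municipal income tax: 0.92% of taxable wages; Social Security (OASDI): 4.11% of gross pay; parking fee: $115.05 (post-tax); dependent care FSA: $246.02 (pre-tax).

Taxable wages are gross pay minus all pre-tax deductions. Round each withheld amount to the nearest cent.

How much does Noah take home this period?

Dependent care FSA: $246.02
Taxable wages = $8,797.74 − $246.02 = $8,551.72
Municipal income tax: $8,551.72 × 0.0092 = $78.68
State disability insurance: $8,797.74 × 0.01 = $87.98
Social Security (OASDI): $8,797.74 × 0.0411 = $361.59
Medicare: $8,797.74 × 0.0175 = $153.96
Life insurance premium: $171.18
Wage garnishment: $8,797.74 × 0.03 = $263.93
Parking fee: $115.05
(Employer's $249.41 toward life insurance premium is not withheld from the employee.)
Total deductions = $246.02 + $78.68 + $87.98 + $361.59 + $153.96 + $171.18 + $263.93 + $115.05 = $1,478.39
Net pay = $8,797.74 − $1,478.39 = $7,319.35

$7,319.35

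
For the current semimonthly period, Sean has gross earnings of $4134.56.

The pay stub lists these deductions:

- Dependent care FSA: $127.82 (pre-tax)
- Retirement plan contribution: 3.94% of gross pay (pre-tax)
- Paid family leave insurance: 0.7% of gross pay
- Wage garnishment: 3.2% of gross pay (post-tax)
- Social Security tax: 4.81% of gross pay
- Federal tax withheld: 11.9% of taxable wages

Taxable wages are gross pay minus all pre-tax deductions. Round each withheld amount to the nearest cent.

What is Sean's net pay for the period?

$3026.30

Retirement plan contribution: $4134.56 × 0.0394 = $162.90
Dependent care FSA: $127.82
Pre-tax total = $162.90 + $127.82 = $290.72
Taxable wages = $4134.56 − $290.72 = $3843.84
Federal tax withheld: $3843.84 × 0.119 = $457.42
Social Security tax: $4134.56 × 0.0481 = $198.87
Paid family leave insurance: $4134.56 × 0.007 = $28.94
Wage garnishment: $4134.56 × 0.032 = $132.31
Total deductions = $162.90 + $127.82 + $457.42 + $198.87 + $28.94 + $132.31 = $1108.26
Net pay = $4134.56 − $1108.26 = $3026.30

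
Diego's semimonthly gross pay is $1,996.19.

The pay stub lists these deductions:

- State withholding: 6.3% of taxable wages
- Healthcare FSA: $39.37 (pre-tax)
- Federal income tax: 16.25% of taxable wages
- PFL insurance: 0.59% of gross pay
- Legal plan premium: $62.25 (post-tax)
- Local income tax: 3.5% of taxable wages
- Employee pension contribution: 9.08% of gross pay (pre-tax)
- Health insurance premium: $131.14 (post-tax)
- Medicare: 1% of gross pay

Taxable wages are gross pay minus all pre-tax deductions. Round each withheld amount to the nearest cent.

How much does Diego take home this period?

Healthcare FSA: $39.37
Employee pension contribution: $1,996.19 × 0.0908 = $181.25
Pre-tax total = $39.37 + $181.25 = $220.62
Taxable wages = $1,996.19 − $220.62 = $1,775.57
Federal income tax: $1,775.57 × 0.1625 = $288.53
Local income tax: $1,775.57 × 0.035 = $62.14
State withholding: $1,775.57 × 0.063 = $111.86
Medicare: $1,996.19 × 0.01 = $19.96
PFL insurance: $1,996.19 × 0.0059 = $11.78
Legal plan premium: $62.25
Health insurance premium: $131.14
Total deductions = $39.37 + $181.25 + $288.53 + $62.14 + $111.86 + $19.96 + $11.78 + $62.25 + $131.14 = $908.28
Net pay = $1,996.19 − $908.28 = $1,087.91

$1,087.91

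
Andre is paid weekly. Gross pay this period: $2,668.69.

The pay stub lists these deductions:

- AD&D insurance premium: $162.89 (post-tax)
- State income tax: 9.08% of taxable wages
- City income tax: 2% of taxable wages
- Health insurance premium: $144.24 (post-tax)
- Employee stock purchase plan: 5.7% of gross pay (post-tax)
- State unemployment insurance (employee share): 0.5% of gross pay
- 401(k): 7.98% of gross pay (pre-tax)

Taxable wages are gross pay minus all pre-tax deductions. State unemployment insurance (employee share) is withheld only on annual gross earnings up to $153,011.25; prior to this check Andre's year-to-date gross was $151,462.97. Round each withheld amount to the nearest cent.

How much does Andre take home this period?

401(k): $2,668.69 × 0.0798 = $212.96
Taxable wages = $2,668.69 − $212.96 = $2,455.73
State income tax: $2,455.73 × 0.0908 = $222.98
City income tax: $2,455.73 × 0.02 = $49.11
State unemployment insurance (employee share): only $153,011.25 − $151,462.97 = $1,548.28 of this check is subject → $1,548.28 × 0.005 = $7.74
AD&D insurance premium: $162.89
Employee stock purchase plan: $2,668.69 × 0.057 = $152.12
Health insurance premium: $144.24
Total deductions = $212.96 + $222.98 + $49.11 + $7.74 + $162.89 + $152.12 + $144.24 = $952.04
Net pay = $2,668.69 − $952.04 = $1,716.65

$1,716.65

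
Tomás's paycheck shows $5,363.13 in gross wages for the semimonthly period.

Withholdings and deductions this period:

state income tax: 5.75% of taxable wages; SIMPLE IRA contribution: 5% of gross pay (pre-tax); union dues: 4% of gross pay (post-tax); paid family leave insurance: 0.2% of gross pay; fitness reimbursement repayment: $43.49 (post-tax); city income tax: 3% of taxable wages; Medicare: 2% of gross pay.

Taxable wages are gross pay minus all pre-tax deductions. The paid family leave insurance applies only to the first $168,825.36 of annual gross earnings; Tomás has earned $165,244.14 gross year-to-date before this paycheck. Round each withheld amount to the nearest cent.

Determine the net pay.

SIMPLE IRA contribution: $5,363.13 × 0.05 = $268.16
Taxable wages = $5,363.13 − $268.16 = $5,094.97
State income tax: $5,094.97 × 0.0575 = $292.96
City income tax: $5,094.97 × 0.03 = $152.85
Medicare: $5,363.13 × 0.02 = $107.26
Paid family leave insurance: only $168,825.36 − $165,244.14 = $3,581.22 of this check is subject → $3,581.22 × 0.002 = $7.16
Union dues: $5,363.13 × 0.04 = $214.53
Fitness reimbursement repayment: $43.49
Total deductions = $268.16 + $292.96 + $152.85 + $107.26 + $7.16 + $214.53 + $43.49 = $1,086.41
Net pay = $5,363.13 − $1,086.41 = $4,276.72

$4,276.72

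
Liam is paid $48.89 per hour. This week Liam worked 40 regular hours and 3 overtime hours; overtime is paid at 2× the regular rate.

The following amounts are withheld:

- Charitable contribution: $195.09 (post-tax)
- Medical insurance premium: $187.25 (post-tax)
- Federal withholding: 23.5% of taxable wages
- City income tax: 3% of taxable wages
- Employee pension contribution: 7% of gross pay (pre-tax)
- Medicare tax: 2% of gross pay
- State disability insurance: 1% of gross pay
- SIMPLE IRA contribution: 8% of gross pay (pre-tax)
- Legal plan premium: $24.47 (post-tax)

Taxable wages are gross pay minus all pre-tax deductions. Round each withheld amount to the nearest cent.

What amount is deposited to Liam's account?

Regular pay: 40 × $48.89 = $1,955.60
Overtime pay: 3 × $48.89 × 2 = $293.34
Gross pay = $1,955.60 + $293.34 = $2,248.94
Employee pension contribution: $2,248.94 × 0.07 = $157.43
SIMPLE IRA contribution: $2,248.94 × 0.08 = $179.92
Pre-tax total = $157.43 + $179.92 = $337.35
Taxable wages = $2,248.94 − $337.35 = $1,911.59
Federal withholding: $1,911.59 × 0.235 = $449.22
City income tax: $1,911.59 × 0.03 = $57.35
Medicare tax: $2,248.94 × 0.02 = $44.98
State disability insurance: $2,248.94 × 0.01 = $22.49
Medical insurance premium: $187.25
Charitable contribution: $195.09
Legal plan premium: $24.47
Total deductions = $157.43 + $179.92 + $449.22 + $57.35 + $44.98 + $22.49 + $187.25 + $195.09 + $24.47 = $1,318.20
Net pay = $2,248.94 − $1,318.20 = $930.74

$930.74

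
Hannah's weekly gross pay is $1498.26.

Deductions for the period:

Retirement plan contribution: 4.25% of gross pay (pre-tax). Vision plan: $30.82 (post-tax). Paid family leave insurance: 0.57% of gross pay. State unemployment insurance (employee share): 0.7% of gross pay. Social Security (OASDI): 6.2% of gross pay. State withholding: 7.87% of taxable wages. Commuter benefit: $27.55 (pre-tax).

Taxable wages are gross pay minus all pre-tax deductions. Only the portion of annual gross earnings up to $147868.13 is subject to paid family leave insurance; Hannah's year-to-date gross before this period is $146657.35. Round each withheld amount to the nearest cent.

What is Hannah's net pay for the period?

$1155.20

Commuter benefit: $27.55
Retirement plan contribution: $1498.26 × 0.0425 = $63.68
Pre-tax total = $27.55 + $63.68 = $91.23
Taxable wages = $1498.26 − $91.23 = $1407.03
State withholding: $1407.03 × 0.0787 = $110.73
State unemployment insurance (employee share): $1498.26 × 0.007 = $10.49
Social Security (OASDI): $1498.26 × 0.062 = $92.89
Paid family leave insurance: only $147868.13 − $146657.35 = $1210.78 of this check is subject → $1210.78 × 0.0057 = $6.90
Vision plan: $30.82
Total deductions = $27.55 + $63.68 + $110.73 + $10.49 + $92.89 + $6.90 + $30.82 = $343.06
Net pay = $1498.26 − $343.06 = $1155.20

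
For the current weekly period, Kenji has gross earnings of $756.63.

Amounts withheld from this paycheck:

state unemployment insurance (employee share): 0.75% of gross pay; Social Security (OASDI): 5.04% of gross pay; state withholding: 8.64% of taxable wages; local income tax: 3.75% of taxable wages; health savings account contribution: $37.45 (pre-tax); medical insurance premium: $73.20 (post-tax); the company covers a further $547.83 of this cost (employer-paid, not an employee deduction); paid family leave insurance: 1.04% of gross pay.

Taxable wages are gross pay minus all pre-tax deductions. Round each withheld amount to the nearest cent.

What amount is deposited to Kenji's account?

Health savings account contribution: $37.45
Taxable wages = $756.63 − $37.45 = $719.18
Local income tax: $719.18 × 0.0375 = $26.97
State withholding: $719.18 × 0.0864 = $62.14
Paid family leave insurance: $756.63 × 0.0104 = $7.87
State unemployment insurance (employee share): $756.63 × 0.0075 = $5.67
Social Security (OASDI): $756.63 × 0.0504 = $38.13
Medical insurance premium: $73.20
(Employer's $547.83 toward medical insurance premium is not withheld from the employee.)
Total deductions = $37.45 + $26.97 + $62.14 + $7.87 + $5.67 + $38.13 + $73.20 = $251.43
Net pay = $756.63 − $251.43 = $505.20

$505.20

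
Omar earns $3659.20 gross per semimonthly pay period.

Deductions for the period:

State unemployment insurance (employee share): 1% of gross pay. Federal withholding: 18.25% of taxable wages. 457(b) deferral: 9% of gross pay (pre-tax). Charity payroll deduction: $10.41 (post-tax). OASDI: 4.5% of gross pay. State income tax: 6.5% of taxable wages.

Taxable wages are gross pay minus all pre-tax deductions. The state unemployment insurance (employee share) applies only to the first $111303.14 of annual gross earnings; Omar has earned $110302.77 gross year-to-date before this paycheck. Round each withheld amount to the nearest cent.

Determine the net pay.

457(b) deferral: $3659.20 × 0.09 = $329.33
Taxable wages = $3659.20 − $329.33 = $3329.87
Federal withholding: $3329.87 × 0.1825 = $607.70
State income tax: $3329.87 × 0.065 = $216.44
OASDI: $3659.20 × 0.045 = $164.66
State unemployment insurance (employee share): only $111303.14 − $110302.77 = $1000.37 of this check is subject → $1000.37 × 0.01 = $10.00
Charity payroll deduction: $10.41
Total deductions = $329.33 + $607.70 + $216.44 + $164.66 + $10.00 + $10.41 = $1338.54
Net pay = $3659.20 − $1338.54 = $2320.66

$2320.66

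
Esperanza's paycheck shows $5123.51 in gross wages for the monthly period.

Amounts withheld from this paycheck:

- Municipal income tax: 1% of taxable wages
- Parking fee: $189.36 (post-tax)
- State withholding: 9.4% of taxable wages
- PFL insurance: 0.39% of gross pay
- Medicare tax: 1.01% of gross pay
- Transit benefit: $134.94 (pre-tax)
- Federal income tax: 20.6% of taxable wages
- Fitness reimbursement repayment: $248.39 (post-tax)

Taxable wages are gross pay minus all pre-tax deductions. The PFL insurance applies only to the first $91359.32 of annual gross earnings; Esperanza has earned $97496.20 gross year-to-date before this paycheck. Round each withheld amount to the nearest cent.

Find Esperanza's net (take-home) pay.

$2952.60

Transit benefit: $134.94
Taxable wages = $5123.51 − $134.94 = $4988.57
Federal income tax: $4988.57 × 0.206 = $1027.65
State withholding: $4988.57 × 0.094 = $468.93
Municipal income tax: $4988.57 × 0.01 = $49.89
PFL insurance: annual cap $91359.32 already reached (YTD $97496.20), so $0.00
Medicare tax: $5123.51 × 0.0101 = $51.75
Parking fee: $189.36
Fitness reimbursement repayment: $248.39
Total deductions = $134.94 + $1027.65 + $468.93 + $49.89 + $0.00 + $51.75 + $189.36 + $248.39 = $2170.91
Net pay = $5123.51 − $2170.91 = $2952.60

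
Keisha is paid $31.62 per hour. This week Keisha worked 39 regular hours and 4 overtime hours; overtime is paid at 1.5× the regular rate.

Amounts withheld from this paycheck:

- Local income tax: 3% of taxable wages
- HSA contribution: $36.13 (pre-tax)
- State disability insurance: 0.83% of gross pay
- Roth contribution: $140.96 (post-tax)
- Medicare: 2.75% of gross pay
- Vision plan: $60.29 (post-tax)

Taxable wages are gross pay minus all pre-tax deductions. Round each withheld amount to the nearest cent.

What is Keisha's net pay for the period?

$1,092.98

Regular pay: 39 × $31.62 = $1,233.18
Overtime pay: 4 × $31.62 × 1.5 = $189.72
Gross pay = $1,233.18 + $189.72 = $1,422.90
HSA contribution: $36.13
Taxable wages = $1,422.90 − $36.13 = $1,386.77
Local income tax: $1,386.77 × 0.03 = $41.60
State disability insurance: $1,422.90 × 0.0083 = $11.81
Medicare: $1,422.90 × 0.0275 = $39.13
Roth contribution: $140.96
Vision plan: $60.29
Total deductions = $36.13 + $41.60 + $11.81 + $39.13 + $140.96 + $60.29 = $329.92
Net pay = $1,422.90 − $329.92 = $1,092.98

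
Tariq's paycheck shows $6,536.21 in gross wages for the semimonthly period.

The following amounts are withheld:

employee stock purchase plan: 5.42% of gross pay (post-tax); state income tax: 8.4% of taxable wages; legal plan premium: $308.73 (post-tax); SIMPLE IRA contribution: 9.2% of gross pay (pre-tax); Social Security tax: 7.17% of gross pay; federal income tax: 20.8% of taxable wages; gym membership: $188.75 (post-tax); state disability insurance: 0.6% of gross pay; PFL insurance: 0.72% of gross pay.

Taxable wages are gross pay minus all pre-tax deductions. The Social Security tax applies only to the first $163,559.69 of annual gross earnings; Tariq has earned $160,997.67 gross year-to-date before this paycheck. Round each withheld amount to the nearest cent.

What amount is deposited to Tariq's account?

$3,080.17

SIMPLE IRA contribution: $6,536.21 × 0.092 = $601.33
Taxable wages = $6,536.21 − $601.33 = $5,934.88
Federal income tax: $5,934.88 × 0.208 = $1,234.46
State income tax: $5,934.88 × 0.084 = $498.53
State disability insurance: $6,536.21 × 0.006 = $39.22
Social Security tax: only $163,559.69 − $160,997.67 = $2,562.02 of this check is subject → $2,562.02 × 0.0717 = $183.70
PFL insurance: $6,536.21 × 0.0072 = $47.06
Legal plan premium: $308.73
Gym membership: $188.75
Employee stock purchase plan: $6,536.21 × 0.0542 = $354.26
Total deductions = $601.33 + $1,234.46 + $498.53 + $39.22 + $183.70 + $47.06 + $308.73 + $188.75 + $354.26 = $3,456.04
Net pay = $6,536.21 − $3,456.04 = $3,080.17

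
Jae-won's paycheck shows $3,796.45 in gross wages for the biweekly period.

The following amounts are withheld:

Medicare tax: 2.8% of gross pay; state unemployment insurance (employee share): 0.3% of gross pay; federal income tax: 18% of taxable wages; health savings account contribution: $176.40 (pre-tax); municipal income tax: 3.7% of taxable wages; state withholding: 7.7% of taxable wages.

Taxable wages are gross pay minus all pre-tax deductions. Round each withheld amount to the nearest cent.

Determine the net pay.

$2,438.07

Health savings account contribution: $176.40
Taxable wages = $3,796.45 − $176.40 = $3,620.05
Federal income tax: $3,620.05 × 0.18 = $651.61
Municipal income tax: $3,620.05 × 0.037 = $133.94
State withholding: $3,620.05 × 0.077 = $278.74
Medicare tax: $3,796.45 × 0.028 = $106.30
State unemployment insurance (employee share): $3,796.45 × 0.003 = $11.39
Total deductions = $176.40 + $651.61 + $133.94 + $278.74 + $106.30 + $11.39 = $1,358.38
Net pay = $3,796.45 − $1,358.38 = $2,438.07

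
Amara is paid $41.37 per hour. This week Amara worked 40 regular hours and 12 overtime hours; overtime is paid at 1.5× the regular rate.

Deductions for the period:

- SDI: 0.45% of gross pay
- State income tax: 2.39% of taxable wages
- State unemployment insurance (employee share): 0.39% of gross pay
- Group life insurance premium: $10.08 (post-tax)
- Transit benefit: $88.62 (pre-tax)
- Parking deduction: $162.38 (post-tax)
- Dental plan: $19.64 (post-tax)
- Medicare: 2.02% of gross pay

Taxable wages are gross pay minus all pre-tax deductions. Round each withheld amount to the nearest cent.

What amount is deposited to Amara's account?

Regular pay: 40 × $41.37 = $1654.80
Overtime pay: 12 × $41.37 × 1.5 = $744.66
Gross pay = $1654.80 + $744.66 = $2399.46
Transit benefit: $88.62
Taxable wages = $2399.46 − $88.62 = $2310.84
State income tax: $2310.84 × 0.0239 = $55.23
State unemployment insurance (employee share): $2399.46 × 0.0039 = $9.36
SDI: $2399.46 × 0.0045 = $10.80
Medicare: $2399.46 × 0.0202 = $48.47
Parking deduction: $162.38
Group life insurance premium: $10.08
Dental plan: $19.64
Total deductions = $88.62 + $55.23 + $9.36 + $10.80 + $48.47 + $162.38 + $10.08 + $19.64 = $404.58
Net pay = $2399.46 − $404.58 = $1994.88

$1994.88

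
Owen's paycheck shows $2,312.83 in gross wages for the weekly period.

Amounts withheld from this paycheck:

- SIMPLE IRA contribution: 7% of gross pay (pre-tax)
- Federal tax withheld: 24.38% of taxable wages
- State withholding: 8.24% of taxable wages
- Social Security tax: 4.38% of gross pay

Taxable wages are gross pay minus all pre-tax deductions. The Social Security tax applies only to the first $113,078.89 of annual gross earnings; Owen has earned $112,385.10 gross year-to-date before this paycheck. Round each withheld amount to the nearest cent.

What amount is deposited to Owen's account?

SIMPLE IRA contribution: $2,312.83 × 0.07 = $161.90
Taxable wages = $2,312.83 − $161.90 = $2,150.93
State withholding: $2,150.93 × 0.0824 = $177.24
Federal tax withheld: $2,150.93 × 0.2438 = $524.40
Social Security tax: only $113,078.89 − $112,385.10 = $693.79 of this check is subject → $693.79 × 0.0438 = $30.39
Total deductions = $161.90 + $177.24 + $524.40 + $30.39 = $893.93
Net pay = $2,312.83 − $893.93 = $1,418.90

$1,418.90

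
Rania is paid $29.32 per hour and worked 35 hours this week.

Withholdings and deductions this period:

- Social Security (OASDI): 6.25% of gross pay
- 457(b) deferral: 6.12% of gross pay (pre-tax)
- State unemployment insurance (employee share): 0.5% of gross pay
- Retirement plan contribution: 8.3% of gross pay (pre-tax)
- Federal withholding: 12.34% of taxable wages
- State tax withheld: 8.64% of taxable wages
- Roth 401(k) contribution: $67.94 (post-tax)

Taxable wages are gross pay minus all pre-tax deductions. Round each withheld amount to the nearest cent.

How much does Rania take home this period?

$556.77

Gross pay: 35 × $29.32 = $1,026.20
457(b) deferral: $1,026.20 × 0.0612 = $62.80
Retirement plan contribution: $1,026.20 × 0.083 = $85.17
Pre-tax total = $62.80 + $85.17 = $147.97
Taxable wages = $1,026.20 − $147.97 = $878.23
Federal withholding: $878.23 × 0.1234 = $108.37
State tax withheld: $878.23 × 0.0864 = $75.88
State unemployment insurance (employee share): $1,026.20 × 0.005 = $5.13
Social Security (OASDI): $1,026.20 × 0.0625 = $64.14
Roth 401(k) contribution: $67.94
Total deductions = $62.80 + $85.17 + $108.37 + $75.88 + $5.13 + $64.14 + $67.94 = $469.43
Net pay = $1,026.20 − $469.43 = $556.77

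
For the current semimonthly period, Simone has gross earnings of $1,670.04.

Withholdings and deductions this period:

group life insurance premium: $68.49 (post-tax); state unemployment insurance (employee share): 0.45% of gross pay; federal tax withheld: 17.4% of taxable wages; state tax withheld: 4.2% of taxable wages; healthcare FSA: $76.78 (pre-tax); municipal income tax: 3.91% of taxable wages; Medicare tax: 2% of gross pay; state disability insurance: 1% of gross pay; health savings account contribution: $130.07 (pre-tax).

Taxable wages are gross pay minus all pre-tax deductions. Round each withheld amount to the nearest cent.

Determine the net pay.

$963.82

Health savings account contribution: $130.07
Healthcare FSA: $76.78
Pre-tax total = $130.07 + $76.78 = $206.85
Taxable wages = $1,670.04 − $206.85 = $1,463.19
State tax withheld: $1,463.19 × 0.042 = $61.45
Federal tax withheld: $1,463.19 × 0.174 = $254.60
Municipal income tax: $1,463.19 × 0.0391 = $57.21
State disability insurance: $1,670.04 × 0.01 = $16.70
Medicare tax: $1,670.04 × 0.02 = $33.40
State unemployment insurance (employee share): $1,670.04 × 0.0045 = $7.52
Group life insurance premium: $68.49
Total deductions = $130.07 + $76.78 + $61.45 + $254.60 + $57.21 + $16.70 + $33.40 + $7.52 + $68.49 = $706.22
Net pay = $1,670.04 − $706.22 = $963.82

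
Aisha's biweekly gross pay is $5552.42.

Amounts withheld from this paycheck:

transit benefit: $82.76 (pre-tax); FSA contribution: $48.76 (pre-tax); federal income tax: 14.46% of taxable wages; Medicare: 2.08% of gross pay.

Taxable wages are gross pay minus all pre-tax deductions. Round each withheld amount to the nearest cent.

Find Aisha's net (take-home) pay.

$4521.55

Transit benefit: $82.76
FSA contribution: $48.76
Pre-tax total = $82.76 + $48.76 = $131.52
Taxable wages = $5552.42 − $131.52 = $5420.90
Federal income tax: $5420.90 × 0.1446 = $783.86
Medicare: $5552.42 × 0.0208 = $115.49
Total deductions = $82.76 + $48.76 + $783.86 + $115.49 = $1030.87
Net pay = $5552.42 − $1030.87 = $4521.55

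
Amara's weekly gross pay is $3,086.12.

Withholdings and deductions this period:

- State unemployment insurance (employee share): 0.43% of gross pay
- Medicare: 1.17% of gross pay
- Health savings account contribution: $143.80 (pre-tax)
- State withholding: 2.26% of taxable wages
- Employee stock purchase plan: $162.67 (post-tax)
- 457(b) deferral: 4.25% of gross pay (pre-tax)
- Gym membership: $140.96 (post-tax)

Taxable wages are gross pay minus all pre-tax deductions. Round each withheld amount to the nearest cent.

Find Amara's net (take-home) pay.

$2,394.62

Health savings account contribution: $143.80
457(b) deferral: $3,086.12 × 0.0425 = $131.16
Pre-tax total = $143.80 + $131.16 = $274.96
Taxable wages = $3,086.12 − $274.96 = $2,811.16
State withholding: $2,811.16 × 0.0226 = $63.53
Medicare: $3,086.12 × 0.0117 = $36.11
State unemployment insurance (employee share): $3,086.12 × 0.0043 = $13.27
Employee stock purchase plan: $162.67
Gym membership: $140.96
Total deductions = $143.80 + $131.16 + $63.53 + $36.11 + $13.27 + $162.67 + $140.96 = $691.50
Net pay = $3,086.12 − $691.50 = $2,394.62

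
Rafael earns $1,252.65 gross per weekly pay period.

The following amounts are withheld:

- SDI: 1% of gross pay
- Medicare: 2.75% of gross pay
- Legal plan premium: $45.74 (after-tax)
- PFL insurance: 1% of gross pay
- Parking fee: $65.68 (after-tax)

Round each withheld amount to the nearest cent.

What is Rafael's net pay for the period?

SDI: $1,252.65 × 0.01 = $12.53
Medicare: $1,252.65 × 0.0275 = $34.45
PFL insurance: $1,252.65 × 0.01 = $12.53
Parking fee: $65.68
Legal plan premium: $45.74
Total deductions = $12.53 + $34.45 + $12.53 + $65.68 + $45.74 = $170.93
Net pay = $1,252.65 − $170.93 = $1,081.72

$1,081.72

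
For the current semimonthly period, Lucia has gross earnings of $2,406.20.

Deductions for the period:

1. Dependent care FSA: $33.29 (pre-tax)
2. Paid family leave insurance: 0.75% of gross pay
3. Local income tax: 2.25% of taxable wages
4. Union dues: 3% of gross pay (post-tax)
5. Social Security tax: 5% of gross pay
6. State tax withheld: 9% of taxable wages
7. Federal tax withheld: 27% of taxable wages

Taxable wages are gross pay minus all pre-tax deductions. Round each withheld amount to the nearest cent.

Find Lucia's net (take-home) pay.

$1,254.72

Dependent care FSA: $33.29
Taxable wages = $2,406.20 − $33.29 = $2,372.91
Local income tax: $2,372.91 × 0.0225 = $53.39
Federal tax withheld: $2,372.91 × 0.27 = $640.69
State tax withheld: $2,372.91 × 0.09 = $213.56
Paid family leave insurance: $2,406.20 × 0.0075 = $18.05
Social Security tax: $2,406.20 × 0.05 = $120.31
Union dues: $2,406.20 × 0.03 = $72.19
Total deductions = $33.29 + $53.39 + $640.69 + $213.56 + $18.05 + $120.31 + $72.19 = $1,151.48
Net pay = $2,406.20 − $1,151.48 = $1,254.72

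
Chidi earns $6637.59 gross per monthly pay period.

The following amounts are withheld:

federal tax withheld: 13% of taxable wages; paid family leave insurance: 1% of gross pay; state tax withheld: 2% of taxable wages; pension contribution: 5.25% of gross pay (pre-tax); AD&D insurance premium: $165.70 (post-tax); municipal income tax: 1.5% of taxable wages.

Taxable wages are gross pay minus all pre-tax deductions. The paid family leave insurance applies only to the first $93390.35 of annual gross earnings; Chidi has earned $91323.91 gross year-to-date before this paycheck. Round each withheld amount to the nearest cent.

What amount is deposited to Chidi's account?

$5065.05

Pension contribution: $6637.59 × 0.0525 = $348.47
Taxable wages = $6637.59 − $348.47 = $6289.12
State tax withheld: $6289.12 × 0.02 = $125.78
Municipal income tax: $6289.12 × 0.015 = $94.34
Federal tax withheld: $6289.12 × 0.13 = $817.59
Paid family leave insurance: only $93390.35 − $91323.91 = $2066.44 of this check is subject → $2066.44 × 0.01 = $20.66
AD&D insurance premium: $165.70
Total deductions = $348.47 + $125.78 + $94.34 + $817.59 + $20.66 + $165.70 = $1572.54
Net pay = $6637.59 − $1572.54 = $5065.05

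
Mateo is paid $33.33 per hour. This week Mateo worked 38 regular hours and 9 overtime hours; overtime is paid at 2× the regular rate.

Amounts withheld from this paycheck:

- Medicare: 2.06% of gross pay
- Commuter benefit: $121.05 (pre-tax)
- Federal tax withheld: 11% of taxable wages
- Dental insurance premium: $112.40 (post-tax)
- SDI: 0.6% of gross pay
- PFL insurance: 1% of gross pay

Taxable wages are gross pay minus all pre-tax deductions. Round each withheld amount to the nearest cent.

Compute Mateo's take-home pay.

Regular pay: 38 × $33.33 = $1,266.54
Overtime pay: 9 × $33.33 × 2 = $599.94
Gross pay = $1,266.54 + $599.94 = $1,866.48
Commuter benefit: $121.05
Taxable wages = $1,866.48 − $121.05 = $1,745.43
Federal tax withheld: $1,745.43 × 0.11 = $192.00
Medicare: $1,866.48 × 0.0206 = $38.45
PFL insurance: $1,866.48 × 0.01 = $18.66
SDI: $1,866.48 × 0.006 = $11.20
Dental insurance premium: $112.40
Total deductions = $121.05 + $192.00 + $38.45 + $18.66 + $11.20 + $112.40 = $493.76
Net pay = $1,866.48 − $493.76 = $1,372.72

$1,372.72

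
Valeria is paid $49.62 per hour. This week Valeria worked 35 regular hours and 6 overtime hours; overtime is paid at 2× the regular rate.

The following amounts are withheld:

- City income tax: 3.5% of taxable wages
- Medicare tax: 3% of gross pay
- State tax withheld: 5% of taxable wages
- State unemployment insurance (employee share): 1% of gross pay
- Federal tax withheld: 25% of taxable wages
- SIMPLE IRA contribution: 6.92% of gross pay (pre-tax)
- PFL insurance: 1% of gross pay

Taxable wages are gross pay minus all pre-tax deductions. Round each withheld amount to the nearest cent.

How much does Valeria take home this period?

Regular pay: 35 × $49.62 = $1736.70
Overtime pay: 6 × $49.62 × 2 = $595.44
Gross pay = $1736.70 + $595.44 = $2332.14
SIMPLE IRA contribution: $2332.14 × 0.0692 = $161.38
Taxable wages = $2332.14 − $161.38 = $2170.76
City income tax: $2170.76 × 0.035 = $75.98
Federal tax withheld: $2170.76 × 0.25 = $542.69
State tax withheld: $2170.76 × 0.05 = $108.54
State unemployment insurance (employee share): $2332.14 × 0.01 = $23.32
Medicare tax: $2332.14 × 0.03 = $69.96
PFL insurance: $2332.14 × 0.01 = $23.32
Total deductions = $161.38 + $75.98 + $542.69 + $108.54 + $23.32 + $69.96 + $23.32 = $1005.19
Net pay = $2332.14 − $1005.19 = $1326.95

$1326.95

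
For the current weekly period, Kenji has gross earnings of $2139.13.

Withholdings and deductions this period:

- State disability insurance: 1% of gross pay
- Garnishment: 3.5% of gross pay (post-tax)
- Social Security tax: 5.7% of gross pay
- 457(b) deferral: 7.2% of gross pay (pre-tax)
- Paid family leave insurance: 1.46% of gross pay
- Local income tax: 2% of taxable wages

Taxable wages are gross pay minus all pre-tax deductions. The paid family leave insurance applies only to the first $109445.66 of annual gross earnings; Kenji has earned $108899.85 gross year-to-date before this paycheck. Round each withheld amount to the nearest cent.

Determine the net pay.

$1719.25

457(b) deferral: $2139.13 × 0.072 = $154.02
Taxable wages = $2139.13 − $154.02 = $1985.11
Local income tax: $1985.11 × 0.02 = $39.70
State disability insurance: $2139.13 × 0.01 = $21.39
Paid family leave insurance: only $109445.66 − $108899.85 = $545.81 of this check is subject → $545.81 × 0.0146 = $7.97
Social Security tax: $2139.13 × 0.057 = $121.93
Garnishment: $2139.13 × 0.035 = $74.87
Total deductions = $154.02 + $39.70 + $21.39 + $7.97 + $121.93 + $74.87 = $419.88
Net pay = $2139.13 − $419.88 = $1719.25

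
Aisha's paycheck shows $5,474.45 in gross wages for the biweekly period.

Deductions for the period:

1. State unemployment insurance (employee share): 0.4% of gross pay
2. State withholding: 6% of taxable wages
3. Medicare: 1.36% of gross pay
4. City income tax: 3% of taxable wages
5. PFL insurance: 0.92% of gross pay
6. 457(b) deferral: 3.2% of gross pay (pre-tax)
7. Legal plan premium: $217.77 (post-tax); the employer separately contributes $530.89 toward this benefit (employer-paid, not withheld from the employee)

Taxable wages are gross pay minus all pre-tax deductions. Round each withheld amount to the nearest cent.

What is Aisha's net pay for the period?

457(b) deferral: $5,474.45 × 0.032 = $175.18
Taxable wages = $5,474.45 − $175.18 = $5,299.27
City income tax: $5,299.27 × 0.03 = $158.98
State withholding: $5,299.27 × 0.06 = $317.96
State unemployment insurance (employee share): $5,474.45 × 0.004 = $21.90
Medicare: $5,474.45 × 0.0136 = $74.45
PFL insurance: $5,474.45 × 0.0092 = $50.36
Legal plan premium: $217.77
(Employer's $530.89 toward legal plan premium is not withheld from the employee.)
Total deductions = $175.18 + $158.98 + $317.96 + $21.90 + $74.45 + $50.36 + $217.77 = $1,016.60
Net pay = $5,474.45 − $1,016.60 = $4,457.85

$4,457.85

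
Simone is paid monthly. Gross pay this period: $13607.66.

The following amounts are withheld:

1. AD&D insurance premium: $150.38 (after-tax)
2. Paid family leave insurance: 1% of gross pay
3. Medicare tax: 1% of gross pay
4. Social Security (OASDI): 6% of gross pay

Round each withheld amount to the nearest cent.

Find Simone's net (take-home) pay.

$12368.66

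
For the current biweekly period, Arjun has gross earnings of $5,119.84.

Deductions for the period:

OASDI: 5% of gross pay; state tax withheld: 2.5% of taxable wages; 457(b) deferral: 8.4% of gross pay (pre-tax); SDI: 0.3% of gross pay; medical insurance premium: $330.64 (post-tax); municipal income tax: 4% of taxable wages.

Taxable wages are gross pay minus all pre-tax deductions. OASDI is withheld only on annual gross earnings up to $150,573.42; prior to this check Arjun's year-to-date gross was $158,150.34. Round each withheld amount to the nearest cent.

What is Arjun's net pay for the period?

$4,038.94

457(b) deferral: $5,119.84 × 0.084 = $430.07
Taxable wages = $5,119.84 − $430.07 = $4,689.77
Municipal income tax: $4,689.77 × 0.04 = $187.59
State tax withheld: $4,689.77 × 0.025 = $117.24
SDI: $5,119.84 × 0.003 = $15.36
OASDI: annual cap $150,573.42 already reached (YTD $158,150.34), so $0.00
Medical insurance premium: $330.64
Total deductions = $430.07 + $187.59 + $117.24 + $15.36 + $0.00 + $330.64 = $1,080.90
Net pay = $5,119.84 − $1,080.90 = $4,038.94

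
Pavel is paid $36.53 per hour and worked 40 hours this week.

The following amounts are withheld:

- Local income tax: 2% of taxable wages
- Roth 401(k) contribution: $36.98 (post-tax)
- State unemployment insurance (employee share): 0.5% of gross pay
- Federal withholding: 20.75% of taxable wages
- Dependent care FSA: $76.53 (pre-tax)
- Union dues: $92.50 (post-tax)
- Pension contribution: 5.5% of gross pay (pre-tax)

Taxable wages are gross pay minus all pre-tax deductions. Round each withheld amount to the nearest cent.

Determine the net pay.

$870.78

Gross pay: 40 × $36.53 = $1,461.20
Dependent care FSA: $76.53
Pension contribution: $1,461.20 × 0.055 = $80.37
Pre-tax total = $76.53 + $80.37 = $156.90
Taxable wages = $1,461.20 − $156.90 = $1,304.30
Federal withholding: $1,304.30 × 0.2075 = $270.64
Local income tax: $1,304.30 × 0.02 = $26.09
State unemployment insurance (employee share): $1,461.20 × 0.005 = $7.31
Roth 401(k) contribution: $36.98
Union dues: $92.50
Total deductions = $76.53 + $80.37 + $270.64 + $26.09 + $7.31 + $36.98 + $92.50 = $590.42
Net pay = $1,461.20 − $590.42 = $870.78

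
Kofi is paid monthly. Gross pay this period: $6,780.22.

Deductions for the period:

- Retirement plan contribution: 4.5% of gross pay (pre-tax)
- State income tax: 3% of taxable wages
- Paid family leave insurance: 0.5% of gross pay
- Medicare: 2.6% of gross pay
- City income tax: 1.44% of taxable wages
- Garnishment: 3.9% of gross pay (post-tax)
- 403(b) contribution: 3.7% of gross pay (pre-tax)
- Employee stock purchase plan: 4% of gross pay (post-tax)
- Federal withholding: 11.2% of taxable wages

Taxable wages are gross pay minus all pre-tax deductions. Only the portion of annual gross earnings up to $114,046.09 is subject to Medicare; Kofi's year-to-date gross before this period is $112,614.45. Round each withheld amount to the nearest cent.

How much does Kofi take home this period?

403(b) contribution: $6,780.22 × 0.037 = $250.87
Retirement plan contribution: $6,780.22 × 0.045 = $305.11
Pre-tax total = $250.87 + $305.11 = $555.98
Taxable wages = $6,780.22 − $555.98 = $6,224.24
City income tax: $6,224.24 × 0.0144 = $89.63
State income tax: $6,224.24 × 0.03 = $186.73
Federal withholding: $6,224.24 × 0.112 = $697.11
Paid family leave insurance: $6,780.22 × 0.005 = $33.90
Medicare: only $114,046.09 − $112,614.45 = $1,431.64 of this check is subject → $1,431.64 × 0.026 = $37.22
Employee stock purchase plan: $6,780.22 × 0.04 = $271.21
Garnishment: $6,780.22 × 0.039 = $264.43
Total deductions = $250.87 + $305.11 + $89.63 + $186.73 + $697.11 + $33.90 + $37.22 + $271.21 + $264.43 = $2,136.21
Net pay = $6,780.22 − $2,136.21 = $4,644.01

$4,644.01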